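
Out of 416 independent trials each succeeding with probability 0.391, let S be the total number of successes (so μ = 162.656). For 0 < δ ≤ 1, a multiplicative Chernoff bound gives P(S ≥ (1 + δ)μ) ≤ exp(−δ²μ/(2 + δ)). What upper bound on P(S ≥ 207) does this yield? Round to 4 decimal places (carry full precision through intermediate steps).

Write 207 = (1 + δ)μ, so δ = 207/162.656 − 1 = 0.2726244…
Then the exponent is δ²μ/(2 + δ) = (207 − μ)² / (μ·(2 + δ)) = 5.319514.
Bound = exp(−5.319514) = 0.00490.

0.0049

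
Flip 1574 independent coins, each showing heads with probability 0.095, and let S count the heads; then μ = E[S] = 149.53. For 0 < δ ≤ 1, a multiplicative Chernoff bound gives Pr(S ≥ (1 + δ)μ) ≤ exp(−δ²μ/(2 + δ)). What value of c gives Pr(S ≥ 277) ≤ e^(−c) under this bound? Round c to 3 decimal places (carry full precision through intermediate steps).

38.095

Write 277 = (1 + δ)μ, so δ = 277/149.53 − 1 = 0.8524711…
Then the exponent is δ²μ/(2 + δ) = (277 − μ)² / (μ·(2 + δ)) = 38.094861.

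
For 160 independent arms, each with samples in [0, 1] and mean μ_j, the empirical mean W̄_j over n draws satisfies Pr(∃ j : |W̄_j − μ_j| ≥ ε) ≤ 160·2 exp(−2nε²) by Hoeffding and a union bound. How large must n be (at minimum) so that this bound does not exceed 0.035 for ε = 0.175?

149

Need 2·160·exp(−2nε²) ≤ 0.035, i.e. exp(−2nε²) ≤ 0.035/320.
So 2nε² ≥ ln(320/0.035) = 9.120728.
Hence n ≥ 9.120728/(2·0.175²) = 148.910.
The smallest integer n is 149.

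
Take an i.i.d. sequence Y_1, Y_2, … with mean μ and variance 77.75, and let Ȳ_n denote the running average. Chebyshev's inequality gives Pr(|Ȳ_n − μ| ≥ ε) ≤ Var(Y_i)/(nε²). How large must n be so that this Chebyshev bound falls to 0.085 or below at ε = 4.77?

41

Require 77.75/(n·4.77²) ≤ 0.085, i.e. n ≥ 77.75/(0.085·4.77²) = 40.202.
The smallest integer n is 41.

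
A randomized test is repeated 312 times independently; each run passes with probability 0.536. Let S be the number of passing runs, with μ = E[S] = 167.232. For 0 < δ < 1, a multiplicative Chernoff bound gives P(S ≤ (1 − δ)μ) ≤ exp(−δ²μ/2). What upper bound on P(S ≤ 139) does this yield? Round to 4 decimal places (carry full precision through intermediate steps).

Write 139 = (1 − δ)μ, so δ = 1 − 139/167.232 = 0.1688194…
Then the exponent is δ²μ/2 = (μ − 139)²/(2μ) = 2.383054.
Bound = exp(−2.383054) = 0.09227.

0.0923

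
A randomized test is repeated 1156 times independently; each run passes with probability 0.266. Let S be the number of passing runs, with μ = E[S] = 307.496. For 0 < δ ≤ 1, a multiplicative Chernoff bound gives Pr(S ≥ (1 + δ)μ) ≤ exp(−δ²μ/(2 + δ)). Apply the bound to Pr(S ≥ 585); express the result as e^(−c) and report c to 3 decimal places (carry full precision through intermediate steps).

86.284

Write 585 = (1 + δ)μ, so δ = 585/307.496 − 1 = 0.9024638…
Then the exponent is δ²μ/(2 + δ) = (585 − μ)² / (μ·(2 + δ)) = 86.284387.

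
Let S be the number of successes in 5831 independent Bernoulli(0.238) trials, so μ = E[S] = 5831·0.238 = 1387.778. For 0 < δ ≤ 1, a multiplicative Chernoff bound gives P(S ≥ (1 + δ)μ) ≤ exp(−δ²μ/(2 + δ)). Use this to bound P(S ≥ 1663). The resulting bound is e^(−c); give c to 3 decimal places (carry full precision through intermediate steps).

Write 1663 = (1 + δ)μ, so δ = 1663/1387.778 − 1 = 0.1983185…
Then the exponent is δ²μ/(2 + δ) = (1663 − μ)² / (μ·(2 + δ)) = 24.828798.

24.829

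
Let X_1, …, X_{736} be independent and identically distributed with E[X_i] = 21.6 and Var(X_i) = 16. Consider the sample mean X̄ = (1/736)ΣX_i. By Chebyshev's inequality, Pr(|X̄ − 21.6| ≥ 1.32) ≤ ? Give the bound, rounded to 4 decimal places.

0.0125

Var(X̄) = Var(X_i)/n = 16/736 = 0.021739.
Chebyshev: Pr(|X̄ − 21.6| ≥ 1.32) ≤ Var(X̄)/(1.32)² = 16/(736·1.32²) = 0.0125.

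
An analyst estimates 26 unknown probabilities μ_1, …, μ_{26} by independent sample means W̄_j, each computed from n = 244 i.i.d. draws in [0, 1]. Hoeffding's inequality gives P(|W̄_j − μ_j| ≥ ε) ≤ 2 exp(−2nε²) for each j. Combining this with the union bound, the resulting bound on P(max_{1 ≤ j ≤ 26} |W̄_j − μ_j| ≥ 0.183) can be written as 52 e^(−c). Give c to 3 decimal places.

16.343

Union bound over the 26 events: P(max_{1 ≤ j ≤ 26} |W̄_j − μ_j| ≥ 0.183) ≤ 26·2·exp(−2nε²) = 52 exp(−2·244·0.183²).
So c = 2·244·0.183² = 16.3426.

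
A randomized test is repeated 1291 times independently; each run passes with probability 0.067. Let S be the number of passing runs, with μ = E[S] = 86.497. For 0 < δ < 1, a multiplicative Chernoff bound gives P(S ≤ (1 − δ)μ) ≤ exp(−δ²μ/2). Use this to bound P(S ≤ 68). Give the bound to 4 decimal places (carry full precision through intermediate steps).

0.1384

Write 68 = (1 − δ)μ, so δ = 1 − 68/86.497 = 0.2138456…
Then the exponent is δ²μ/2 = (μ − 68)²/(2μ) = 1.977751.
Bound = exp(−1.977751) = 0.13838.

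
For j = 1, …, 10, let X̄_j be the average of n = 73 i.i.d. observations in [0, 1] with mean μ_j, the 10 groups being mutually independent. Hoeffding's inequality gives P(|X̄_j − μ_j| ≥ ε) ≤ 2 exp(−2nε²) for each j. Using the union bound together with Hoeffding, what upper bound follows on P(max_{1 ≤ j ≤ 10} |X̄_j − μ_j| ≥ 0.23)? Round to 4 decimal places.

Per-experiment Hoeffding bound: 2·exp(−2·73·0.23²) = 2·exp(−7.72340) = 0.00088471.
Union bound over 10 events: 10·0.00088471 = 0.00885.

0.0088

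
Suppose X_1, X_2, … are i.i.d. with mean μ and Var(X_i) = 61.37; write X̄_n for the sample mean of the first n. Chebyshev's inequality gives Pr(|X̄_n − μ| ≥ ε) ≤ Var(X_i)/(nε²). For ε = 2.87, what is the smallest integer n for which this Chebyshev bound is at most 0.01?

Require 61.37/(n·2.87²) ≤ 0.01, i.e. n ≥ 61.37/(0.01·2.87²) = 745.062.
The smallest integer n is 746.

746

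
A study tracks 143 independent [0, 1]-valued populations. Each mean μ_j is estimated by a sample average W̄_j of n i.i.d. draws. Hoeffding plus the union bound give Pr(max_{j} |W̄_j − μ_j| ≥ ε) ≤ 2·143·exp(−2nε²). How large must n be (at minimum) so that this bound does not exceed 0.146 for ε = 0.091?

Need 2·143·exp(−2nε²) ≤ 0.146, i.e. exp(−2nε²) ≤ 0.146/286.
So 2nε² ≥ ln(286/0.146) = 7.580140.
Hence n ≥ 7.580140/(2·0.091²) = 457.683.
The smallest integer n is 458.

458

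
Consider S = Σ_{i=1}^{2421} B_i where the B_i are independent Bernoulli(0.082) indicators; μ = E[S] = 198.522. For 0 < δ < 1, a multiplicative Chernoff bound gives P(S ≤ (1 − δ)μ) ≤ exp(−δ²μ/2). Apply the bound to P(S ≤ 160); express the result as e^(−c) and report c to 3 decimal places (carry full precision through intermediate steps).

3.737

Write 160 = (1 − δ)μ, so δ = 1 − 160/198.522 = 0.194044…
Then the exponent is δ²μ/2 = (μ − 160)²/(2μ) = 3.737481.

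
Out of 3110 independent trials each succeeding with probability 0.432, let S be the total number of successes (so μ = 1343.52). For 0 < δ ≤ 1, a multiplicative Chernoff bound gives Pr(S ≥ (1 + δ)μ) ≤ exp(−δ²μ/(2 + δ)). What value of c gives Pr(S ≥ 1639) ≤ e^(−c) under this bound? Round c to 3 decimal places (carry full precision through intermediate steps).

29.273

Write 1639 = (1 + δ)μ, so δ = 1639/1343.52 − 1 = 0.2199297…
Then the exponent is δ²μ/(2 + δ) = (1639 − μ)² / (μ·(2 + δ)) = 29.273376.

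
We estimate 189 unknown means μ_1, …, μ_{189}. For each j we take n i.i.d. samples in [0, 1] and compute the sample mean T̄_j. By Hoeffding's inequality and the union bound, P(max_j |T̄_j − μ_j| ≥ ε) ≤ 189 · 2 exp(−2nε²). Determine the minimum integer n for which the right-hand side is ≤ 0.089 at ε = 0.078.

Need 2·189·exp(−2nε²) ≤ 0.089, i.e. exp(−2nε²) ≤ 0.089/378.
So 2nε² ≥ ln(378/0.089) = 8.354013.
Hence n ≥ 8.354013/(2·0.078²) = 686.556.
The smallest integer n is 687.

687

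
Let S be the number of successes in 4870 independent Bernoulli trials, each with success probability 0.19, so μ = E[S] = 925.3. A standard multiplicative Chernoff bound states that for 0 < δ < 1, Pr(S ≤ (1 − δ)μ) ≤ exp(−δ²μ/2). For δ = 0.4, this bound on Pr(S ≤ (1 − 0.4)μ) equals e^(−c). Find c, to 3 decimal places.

c = δ²μ/2 = 0.4²·925.3/2 = 74.0240.

74.024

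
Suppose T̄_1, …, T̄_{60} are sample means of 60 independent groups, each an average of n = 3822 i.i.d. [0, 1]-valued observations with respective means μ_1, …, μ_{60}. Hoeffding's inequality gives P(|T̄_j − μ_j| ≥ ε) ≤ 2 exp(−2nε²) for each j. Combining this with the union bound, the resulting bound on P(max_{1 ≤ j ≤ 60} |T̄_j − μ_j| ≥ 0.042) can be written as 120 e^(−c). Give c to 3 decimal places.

Union bound over the 60 events: P(max_{1 ≤ j ≤ 60} |T̄_j − μ_j| ≥ 0.042) ≤ 60·2·exp(−2nε²) = 120 exp(−2·3822·0.042²).
So c = 2·3822·0.042² = 13.4840.

13.484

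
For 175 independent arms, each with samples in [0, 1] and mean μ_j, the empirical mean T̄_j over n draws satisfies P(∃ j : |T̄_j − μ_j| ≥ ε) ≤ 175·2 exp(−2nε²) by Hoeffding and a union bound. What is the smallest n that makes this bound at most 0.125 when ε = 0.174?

Need 2·175·exp(−2nε²) ≤ 0.125, i.e. exp(−2nε²) ≤ 0.125/350.
So 2nε² ≥ ln(350/0.125) = 7.937375.
Hence n ≥ 7.937375/(2·0.174²) = 131.084.
The smallest integer n is 132.

132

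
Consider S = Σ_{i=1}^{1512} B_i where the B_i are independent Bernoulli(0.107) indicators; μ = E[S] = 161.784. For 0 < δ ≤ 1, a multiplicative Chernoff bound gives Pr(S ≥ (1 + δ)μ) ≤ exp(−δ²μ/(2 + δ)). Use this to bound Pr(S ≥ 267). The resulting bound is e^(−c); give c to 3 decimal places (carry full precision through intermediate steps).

Write 267 = (1 + δ)μ, so δ = 267/161.784 − 1 = 0.6503486…
Then the exponent is δ²μ/(2 + δ) = (267 − μ)² / (μ·(2 + δ)) = 25.818143.

25.818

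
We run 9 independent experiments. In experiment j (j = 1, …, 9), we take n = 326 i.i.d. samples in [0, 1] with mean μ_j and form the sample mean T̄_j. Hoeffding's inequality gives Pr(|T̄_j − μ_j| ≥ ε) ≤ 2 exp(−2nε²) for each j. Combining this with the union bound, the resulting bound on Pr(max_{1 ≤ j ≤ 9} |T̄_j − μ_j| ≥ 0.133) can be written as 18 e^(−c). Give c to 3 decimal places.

11.533

Union bound over the 9 events: Pr(max_{1 ≤ j ≤ 9} |T̄_j − μ_j| ≥ 0.133) ≤ 9·2·exp(−2nε²) = 18 exp(−2·326·0.133²).
So c = 2·326·0.133² = 11.5332.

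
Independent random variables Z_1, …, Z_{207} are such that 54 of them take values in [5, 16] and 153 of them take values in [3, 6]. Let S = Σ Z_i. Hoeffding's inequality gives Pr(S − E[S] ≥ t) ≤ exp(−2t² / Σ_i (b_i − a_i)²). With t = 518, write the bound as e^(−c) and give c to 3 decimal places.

67.836

Σ(b_i − a_i)² = 54·11² + 153·3² = 7911.
c = 2t² / 7911 = 2·518² / 7911 = 67.8357.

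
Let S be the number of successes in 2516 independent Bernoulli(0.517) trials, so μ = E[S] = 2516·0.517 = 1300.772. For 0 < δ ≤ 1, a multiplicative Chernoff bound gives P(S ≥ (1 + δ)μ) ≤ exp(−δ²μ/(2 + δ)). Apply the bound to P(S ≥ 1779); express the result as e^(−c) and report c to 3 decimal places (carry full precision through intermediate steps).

74.259

Write 1779 = (1 + δ)μ, so δ = 1779/1300.772 − 1 = 0.3676494…
Then the exponent is δ²μ/(2 + δ) = (1779 − μ)² / (μ·(2 + δ)) = 74.259400.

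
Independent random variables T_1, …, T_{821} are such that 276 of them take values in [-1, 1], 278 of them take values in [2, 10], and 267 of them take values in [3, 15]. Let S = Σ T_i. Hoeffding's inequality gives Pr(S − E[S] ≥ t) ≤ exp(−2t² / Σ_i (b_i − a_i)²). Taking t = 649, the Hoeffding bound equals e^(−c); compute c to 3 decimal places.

Σ(b_i − a_i)² = 276·2² + 278·8² + 267·12² = 57344.
c = 2t² / 57344 = 2·649² / 57344 = 14.6903.

14.690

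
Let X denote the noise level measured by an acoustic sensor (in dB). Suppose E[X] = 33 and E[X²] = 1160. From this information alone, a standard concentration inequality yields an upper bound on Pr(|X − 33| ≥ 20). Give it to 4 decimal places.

The first two moments determine the variance, so Chebyshev's inequality is the sharpest standard bound available.
Var(X) = E[X²] − (E[X])² = 1160 − 1089 = 71.
Chebyshev's inequality: Pr(|X − μ| ≥ t) ≤ Var(X)/t² = 71/400 = 0.1775.

0.1775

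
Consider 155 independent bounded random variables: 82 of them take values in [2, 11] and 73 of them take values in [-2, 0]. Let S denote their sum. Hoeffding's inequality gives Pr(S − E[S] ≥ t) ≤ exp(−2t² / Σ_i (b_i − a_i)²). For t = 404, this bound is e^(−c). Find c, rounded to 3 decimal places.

47.077

Σ(b_i − a_i)² = 82·9² + 73·2² = 6934.
c = 2t² / 6934 = 2·404² / 6934 = 47.0770.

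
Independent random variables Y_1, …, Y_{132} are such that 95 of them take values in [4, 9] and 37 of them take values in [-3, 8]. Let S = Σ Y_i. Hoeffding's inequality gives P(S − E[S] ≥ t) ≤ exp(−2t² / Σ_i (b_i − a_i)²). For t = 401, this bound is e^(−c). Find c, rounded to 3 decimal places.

Σ(b_i − a_i)² = 95·5² + 37·11² = 6852.
c = 2t² / 6852 = 2·401² / 6852 = 46.9355.

46.935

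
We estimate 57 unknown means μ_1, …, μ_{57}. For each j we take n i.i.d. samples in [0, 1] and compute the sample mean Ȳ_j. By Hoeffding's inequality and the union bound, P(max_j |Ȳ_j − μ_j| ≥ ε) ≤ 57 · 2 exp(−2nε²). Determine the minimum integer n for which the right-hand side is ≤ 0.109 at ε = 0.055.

Need 2·57·exp(−2nε²) ≤ 0.109, i.e. exp(−2nε²) ≤ 0.109/114.
So 2nε² ≥ ln(114/0.109) = 6.952606.
Hence n ≥ 6.952606/(2·0.055²) = 1149.191.
The smallest integer n is 1150.

1150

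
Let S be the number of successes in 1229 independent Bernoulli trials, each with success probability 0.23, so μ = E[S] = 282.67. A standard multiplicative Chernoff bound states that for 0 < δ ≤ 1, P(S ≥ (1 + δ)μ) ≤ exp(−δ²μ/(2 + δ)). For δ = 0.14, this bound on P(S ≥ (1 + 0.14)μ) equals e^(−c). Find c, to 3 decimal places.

c = δ²μ/(2 + δ) = 0.14²·282.67/(2 + 0.14) = 2.5889.

2.589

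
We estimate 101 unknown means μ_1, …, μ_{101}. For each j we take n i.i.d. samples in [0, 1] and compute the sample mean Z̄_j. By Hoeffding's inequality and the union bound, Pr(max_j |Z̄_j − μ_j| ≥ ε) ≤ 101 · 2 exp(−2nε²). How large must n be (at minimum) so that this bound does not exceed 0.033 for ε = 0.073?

Need 2·101·exp(−2nε²) ≤ 0.033, i.e. exp(−2nε²) ≤ 0.033/202.
So 2nε² ≥ ln(202/0.033) = 8.719515.
Hence n ≥ 8.719515/(2·0.073²) = 818.119.
The smallest integer n is 819.

819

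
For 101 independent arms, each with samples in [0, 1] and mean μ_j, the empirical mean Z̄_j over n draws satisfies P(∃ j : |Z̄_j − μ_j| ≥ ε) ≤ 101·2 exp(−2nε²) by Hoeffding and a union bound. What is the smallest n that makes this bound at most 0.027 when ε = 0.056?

Need 2·101·exp(−2nε²) ≤ 0.027, i.e. exp(−2nε²) ≤ 0.027/202.
So 2nε² ≥ ln(202/0.027) = 8.920186.
Hence n ≥ 8.920186/(2·0.056²) = 1422.224.
The smallest integer n is 1423.

1423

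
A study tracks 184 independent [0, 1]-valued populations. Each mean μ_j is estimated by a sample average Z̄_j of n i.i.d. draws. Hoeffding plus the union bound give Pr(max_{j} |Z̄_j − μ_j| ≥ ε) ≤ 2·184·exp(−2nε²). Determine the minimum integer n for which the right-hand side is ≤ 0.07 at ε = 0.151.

188

Need 2·184·exp(−2nε²) ≤ 0.07, i.e. exp(−2nε²) ≤ 0.07/368.
So 2nε² ≥ ln(368/0.07) = 8.567343.
Hence n ≥ 8.567343/(2·0.151²) = 187.872.
The smallest integer n is 188.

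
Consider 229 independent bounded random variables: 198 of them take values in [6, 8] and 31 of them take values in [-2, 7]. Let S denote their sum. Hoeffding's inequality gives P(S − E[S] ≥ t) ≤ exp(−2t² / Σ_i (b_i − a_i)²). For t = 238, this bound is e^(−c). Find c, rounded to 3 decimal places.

34.299

Σ(b_i − a_i)² = 198·2² + 31·9² = 3303.
c = 2t² / 3303 = 2·238² / 3303 = 34.2985.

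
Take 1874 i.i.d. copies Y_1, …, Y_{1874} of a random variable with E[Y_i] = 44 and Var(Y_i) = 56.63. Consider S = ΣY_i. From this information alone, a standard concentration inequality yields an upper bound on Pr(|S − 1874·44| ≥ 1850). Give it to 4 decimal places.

0.0310

With mean and variance of each term known, Chebyshev's inequality bounds the deviation of the sum (or sample mean).
Var(S) = n·Var(Y_i) = 1874·56.63 = 106124.62.
Chebyshev: Pr(|S − 1874·44| ≥ 1850) ≤ Var(S)/1850² = 106124.62/3422500 = 0.0310.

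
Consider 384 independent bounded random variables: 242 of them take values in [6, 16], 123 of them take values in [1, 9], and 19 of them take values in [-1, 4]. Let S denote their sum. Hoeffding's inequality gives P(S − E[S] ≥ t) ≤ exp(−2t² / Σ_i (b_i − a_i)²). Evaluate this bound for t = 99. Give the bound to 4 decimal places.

Σ(b_i − a_i)² = 242·10² + 123·8² + 19·5² = 32547.
Exponent = 2·99² / 32547 = 0.60227.
Bound = exp(−0.60227) = 0.54757.

0.5476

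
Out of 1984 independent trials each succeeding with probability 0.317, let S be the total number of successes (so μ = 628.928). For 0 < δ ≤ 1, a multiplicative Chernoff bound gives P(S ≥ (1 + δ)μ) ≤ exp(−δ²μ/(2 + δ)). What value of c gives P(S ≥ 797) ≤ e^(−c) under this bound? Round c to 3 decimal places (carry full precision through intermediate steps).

19.810

Write 797 = (1 + δ)μ, so δ = 797/628.928 − 1 = 0.2672357…
Then the exponent is δ²μ/(2 + δ) = (797 − μ)² / (μ·(2 + δ)) = 19.810395.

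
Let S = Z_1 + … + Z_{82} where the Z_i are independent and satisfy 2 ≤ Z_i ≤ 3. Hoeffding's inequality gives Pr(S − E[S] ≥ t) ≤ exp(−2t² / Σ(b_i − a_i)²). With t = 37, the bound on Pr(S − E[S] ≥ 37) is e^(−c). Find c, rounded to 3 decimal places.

Σ(b_i − a_i)² = 82·(1)² = 82.
c = 2t²/82 = 2·37²/82 = 33.3902.

33.390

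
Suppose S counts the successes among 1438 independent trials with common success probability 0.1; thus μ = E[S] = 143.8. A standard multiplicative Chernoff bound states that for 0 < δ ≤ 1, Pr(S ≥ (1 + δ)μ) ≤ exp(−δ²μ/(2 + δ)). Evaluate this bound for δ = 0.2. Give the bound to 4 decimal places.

0.0732

Exponent = δ²μ/(2 + δ) = 0.2²·143.8/2.2 = 2.6145.
Bound = exp(−2.6145) = 0.07320.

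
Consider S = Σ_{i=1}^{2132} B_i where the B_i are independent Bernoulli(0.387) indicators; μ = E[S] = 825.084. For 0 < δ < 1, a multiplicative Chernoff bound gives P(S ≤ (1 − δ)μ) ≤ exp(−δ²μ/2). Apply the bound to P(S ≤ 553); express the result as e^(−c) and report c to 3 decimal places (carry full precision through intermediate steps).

Write 553 = (1 − δ)μ, so δ = 1 − 553/825.084 = 0.3297652…
Then the exponent is δ²μ/2 = (μ − 553)²/(2μ) = 44.861919.

44.862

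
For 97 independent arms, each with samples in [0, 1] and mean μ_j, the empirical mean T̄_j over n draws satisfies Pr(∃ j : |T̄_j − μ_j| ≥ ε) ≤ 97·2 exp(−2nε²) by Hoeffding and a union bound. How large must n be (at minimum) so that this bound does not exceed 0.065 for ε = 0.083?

581

Need 2·97·exp(−2nε²) ≤ 0.065, i.e. exp(−2nε²) ≤ 0.065/194.
So 2nε² ≥ ln(194/0.065) = 8.001226.
Hence n ≥ 8.001226/(2·0.083²) = 580.725.
The smallest integer n is 581.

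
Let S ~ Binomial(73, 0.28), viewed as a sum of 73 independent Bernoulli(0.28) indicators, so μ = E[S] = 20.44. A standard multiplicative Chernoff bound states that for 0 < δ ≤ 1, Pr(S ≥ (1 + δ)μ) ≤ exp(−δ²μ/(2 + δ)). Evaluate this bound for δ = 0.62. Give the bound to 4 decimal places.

Exponent = δ²μ/(2 + δ) = 0.62²·20.44/2.62 = 2.9989.
Bound = exp(−2.9989) = 0.04984.

0.0498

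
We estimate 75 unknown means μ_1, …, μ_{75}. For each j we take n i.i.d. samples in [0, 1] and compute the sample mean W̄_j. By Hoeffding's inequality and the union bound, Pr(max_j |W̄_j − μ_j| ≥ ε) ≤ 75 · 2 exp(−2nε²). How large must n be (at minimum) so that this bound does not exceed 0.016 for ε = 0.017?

Need 2·75·exp(−2nε²) ≤ 0.016, i.e. exp(−2nε²) ≤ 0.016/150.
So 2nε² ≥ ln(150/0.016) = 9.145802.
Hence n ≥ 9.145802/(2·0.017²) = 15823.187.
The smallest integer n is 15824.

15824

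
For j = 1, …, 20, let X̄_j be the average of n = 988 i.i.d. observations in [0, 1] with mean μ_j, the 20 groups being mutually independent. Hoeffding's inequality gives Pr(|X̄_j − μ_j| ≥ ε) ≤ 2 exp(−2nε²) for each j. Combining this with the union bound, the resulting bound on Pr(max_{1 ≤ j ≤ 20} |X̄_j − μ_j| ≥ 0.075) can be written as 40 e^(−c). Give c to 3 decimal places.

Union bound over the 20 events: Pr(max_{1 ≤ j ≤ 20} |X̄_j − μ_j| ≥ 0.075) ≤ 20·2·exp(−2nε²) = 40 exp(−2·988·0.075²).
So c = 2·988·0.075² = 11.1150.

11.115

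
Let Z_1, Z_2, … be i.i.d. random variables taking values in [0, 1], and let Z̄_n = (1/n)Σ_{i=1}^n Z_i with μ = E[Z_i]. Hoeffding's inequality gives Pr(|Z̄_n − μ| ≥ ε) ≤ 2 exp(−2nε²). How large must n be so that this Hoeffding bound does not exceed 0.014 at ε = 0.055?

Require 2·exp(−2nε²) ≤ 0.014, i.e. 2nε² ≥ ln(2/0.014) = 4.961845.
So n ≥ 4.961845 / (2·0.055²) = 820.140.
The smallest integer n is 821.

821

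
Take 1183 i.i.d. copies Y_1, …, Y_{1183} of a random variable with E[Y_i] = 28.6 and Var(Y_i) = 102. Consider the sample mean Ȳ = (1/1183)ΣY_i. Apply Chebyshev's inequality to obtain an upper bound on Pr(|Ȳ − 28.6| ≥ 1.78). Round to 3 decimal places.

0.027

Var(Ȳ) = Var(Y_i)/n = 102/1183 = 0.086221.
Chebyshev: Pr(|Ȳ − 28.6| ≥ 1.78) ≤ Var(Ȳ)/(1.78)² = 102/(1183·1.78²) = 0.0272.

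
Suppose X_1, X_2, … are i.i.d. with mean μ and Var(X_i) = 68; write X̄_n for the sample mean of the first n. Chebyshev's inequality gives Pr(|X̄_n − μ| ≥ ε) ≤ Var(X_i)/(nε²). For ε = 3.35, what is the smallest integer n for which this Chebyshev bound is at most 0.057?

Require 68/(n·3.35²) ≤ 0.057, i.e. n ≥ 68/(0.057·3.35²) = 106.303.
The smallest integer n is 107.

107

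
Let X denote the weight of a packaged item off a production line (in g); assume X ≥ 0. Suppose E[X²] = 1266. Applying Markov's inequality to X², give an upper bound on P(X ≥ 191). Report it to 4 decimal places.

Since X ≥ 0, the event {X ≥ 191} is the same as {X² ≥ 36481}.
Markov's inequality applied to X² gives P(X² ≥ 36481) ≤ E[X²]/36481 = 1266/36481 = 0.0347.

0.0347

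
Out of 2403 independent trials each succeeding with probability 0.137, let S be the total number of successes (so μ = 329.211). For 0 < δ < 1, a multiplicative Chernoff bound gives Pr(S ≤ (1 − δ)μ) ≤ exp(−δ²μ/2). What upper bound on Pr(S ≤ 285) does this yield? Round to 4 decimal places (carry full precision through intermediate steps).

Write 285 = (1 − δ)μ, so δ = 1 − 285/329.211 = 0.1342938…
Then the exponent is δ²μ/2 = (μ − 285)²/(2μ) = 2.968632.
Bound = exp(−2.968632) = 0.05137.

0.0514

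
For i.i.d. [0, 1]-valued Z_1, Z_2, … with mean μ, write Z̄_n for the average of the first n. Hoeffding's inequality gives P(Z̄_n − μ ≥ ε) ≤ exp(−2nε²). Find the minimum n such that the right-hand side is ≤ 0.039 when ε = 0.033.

Require exp(−2nε²) ≤ 0.039, i.e. 2nε² ≥ ln(1/0.039) = 3.244194.
So n ≥ 3.244194 / (2·0.033²) = 1489.529.
The smallest integer n is 1490.

1490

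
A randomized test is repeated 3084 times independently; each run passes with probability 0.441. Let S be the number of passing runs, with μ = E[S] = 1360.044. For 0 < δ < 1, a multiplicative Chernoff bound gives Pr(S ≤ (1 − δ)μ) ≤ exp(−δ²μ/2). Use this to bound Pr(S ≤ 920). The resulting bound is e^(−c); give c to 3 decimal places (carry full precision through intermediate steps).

71.188

Write 920 = (1 − δ)μ, so δ = 1 − 920/1360.044 = 0.3235513…
Then the exponent is δ²μ/2 = (μ − 920)²/(2μ) = 71.188403.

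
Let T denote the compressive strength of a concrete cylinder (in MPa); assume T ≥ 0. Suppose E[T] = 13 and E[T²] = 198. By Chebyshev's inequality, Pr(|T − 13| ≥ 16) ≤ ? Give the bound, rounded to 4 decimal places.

Var(T) = E[T²] − (E[T])² = 198 − 169 = 29.
Chebyshev's inequality: Pr(|T − μ| ≥ t) ≤ Var(T)/t² = 29/256 = 0.1133.

0.1133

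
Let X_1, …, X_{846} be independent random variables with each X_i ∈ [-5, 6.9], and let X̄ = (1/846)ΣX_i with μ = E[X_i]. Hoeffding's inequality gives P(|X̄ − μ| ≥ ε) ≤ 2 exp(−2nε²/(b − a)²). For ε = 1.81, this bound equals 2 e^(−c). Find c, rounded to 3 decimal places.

39.144

c = 2nε²/(b − a)² = 2·846·1.81² / 11.9² = 39.1439.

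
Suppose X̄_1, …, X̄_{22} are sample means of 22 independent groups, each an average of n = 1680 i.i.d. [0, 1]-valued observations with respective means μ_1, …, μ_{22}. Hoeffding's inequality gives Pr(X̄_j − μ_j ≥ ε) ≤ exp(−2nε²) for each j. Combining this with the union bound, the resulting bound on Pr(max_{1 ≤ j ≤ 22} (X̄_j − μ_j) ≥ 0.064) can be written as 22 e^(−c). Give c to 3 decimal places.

Union bound over the 22 events: Pr(max_{1 ≤ j ≤ 22} (X̄_j − μ_j) ≥ 0.064) ≤ 22·exp(−2nε²) = 22 exp(−2·1680·0.064²).
So c = 2·1680·0.064² = 13.7626.

13.763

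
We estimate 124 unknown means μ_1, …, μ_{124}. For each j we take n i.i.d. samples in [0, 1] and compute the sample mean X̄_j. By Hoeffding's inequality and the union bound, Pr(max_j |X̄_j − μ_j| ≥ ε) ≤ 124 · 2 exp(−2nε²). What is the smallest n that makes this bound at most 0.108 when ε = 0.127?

Need 2·124·exp(−2nε²) ≤ 0.108, i.e. exp(−2nε²) ≤ 0.108/248.
So 2nε² ≥ ln(248/0.108) = 7.739053.
Hence n ≥ 7.739053/(2·0.127²) = 239.911.
The smallest integer n is 240.

240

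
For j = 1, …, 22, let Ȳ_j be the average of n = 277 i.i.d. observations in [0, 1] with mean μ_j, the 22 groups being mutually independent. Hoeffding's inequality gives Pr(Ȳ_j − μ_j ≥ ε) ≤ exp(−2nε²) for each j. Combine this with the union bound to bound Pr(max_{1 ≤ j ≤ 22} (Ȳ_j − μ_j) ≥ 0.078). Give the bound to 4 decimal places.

Per-experiment Hoeffding bound: exp(−2·277·0.078²) = exp(−3.37054) = 0.034371.
Union bound over 22 events: 22·0.034371 = 0.75617.

0.7562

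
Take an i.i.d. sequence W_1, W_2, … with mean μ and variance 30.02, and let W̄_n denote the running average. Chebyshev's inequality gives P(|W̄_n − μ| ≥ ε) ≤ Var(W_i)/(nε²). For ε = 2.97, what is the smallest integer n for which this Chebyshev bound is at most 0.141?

25

Require 30.02/(n·2.97²) ≤ 0.141, i.e. n ≥ 30.02/(0.141·2.97²) = 24.137.
The smallest integer n is 25.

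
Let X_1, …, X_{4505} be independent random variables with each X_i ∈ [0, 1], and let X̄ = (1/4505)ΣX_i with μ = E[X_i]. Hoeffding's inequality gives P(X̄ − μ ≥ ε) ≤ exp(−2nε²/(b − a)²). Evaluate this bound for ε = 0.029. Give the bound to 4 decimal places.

0.0005

Exponent: 2nε²/(b − a)² = 2·4505·0.029² / 1² = 7.57741.
Bound = exp(−7.57741) = 0.00051.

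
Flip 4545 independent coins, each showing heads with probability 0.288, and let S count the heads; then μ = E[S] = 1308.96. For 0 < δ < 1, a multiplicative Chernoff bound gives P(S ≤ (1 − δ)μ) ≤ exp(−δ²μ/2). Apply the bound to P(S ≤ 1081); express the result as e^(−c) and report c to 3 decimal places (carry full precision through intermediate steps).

19.850

Write 1081 = (1 − δ)μ, so δ = 1 − 1081/1308.96 = 0.1741535…
Then the exponent is δ²μ/2 = (μ − 1081)²/(2μ) = 19.850019.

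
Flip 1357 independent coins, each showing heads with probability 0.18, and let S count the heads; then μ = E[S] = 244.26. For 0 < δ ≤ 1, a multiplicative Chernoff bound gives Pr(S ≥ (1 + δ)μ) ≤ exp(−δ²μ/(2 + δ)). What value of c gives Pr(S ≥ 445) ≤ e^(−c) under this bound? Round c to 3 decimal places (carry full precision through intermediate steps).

Write 445 = (1 + δ)μ, so δ = 445/244.26 − 1 = 0.8218292…
Then the exponent is δ²μ/(2 + δ) = (445 − μ)² / (μ·(2 + δ)) = 58.463494.

58.463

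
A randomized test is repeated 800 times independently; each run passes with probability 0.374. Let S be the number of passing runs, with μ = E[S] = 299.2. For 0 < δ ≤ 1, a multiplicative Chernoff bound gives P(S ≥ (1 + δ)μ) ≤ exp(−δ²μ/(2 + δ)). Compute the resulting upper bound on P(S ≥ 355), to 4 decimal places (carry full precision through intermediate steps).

Write 355 = (1 + δ)μ, so δ = 355/299.2 − 1 = 0.1864973…
Then the exponent is δ²μ/(2 + δ) = (355 − μ)² / (μ·(2 + δ)) = 4.759462.
Bound = exp(−4.759462) = 0.00857.

0.0086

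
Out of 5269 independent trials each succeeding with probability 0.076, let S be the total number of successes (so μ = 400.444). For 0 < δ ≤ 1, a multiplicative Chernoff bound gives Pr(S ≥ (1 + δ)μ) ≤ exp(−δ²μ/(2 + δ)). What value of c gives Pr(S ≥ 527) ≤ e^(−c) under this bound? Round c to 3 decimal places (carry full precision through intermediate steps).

Write 527 = (1 + δ)μ, so δ = 527/400.444 − 1 = 0.3160392…
Then the exponent is δ²μ/(2 + δ) = (527 − μ)² / (μ·(2 + δ)) = 17.269421.

17.269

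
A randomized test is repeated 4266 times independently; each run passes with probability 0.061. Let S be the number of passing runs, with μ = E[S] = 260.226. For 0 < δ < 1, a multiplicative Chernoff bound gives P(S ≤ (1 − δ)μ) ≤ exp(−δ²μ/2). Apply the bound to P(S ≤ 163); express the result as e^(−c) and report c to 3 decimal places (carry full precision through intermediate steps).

Write 163 = (1 − δ)μ, so δ = 1 − 163/260.226 = 0.3736214…
Then the exponent is δ²μ/2 = (μ − 163)²/(2μ) = 18.162857.

18.163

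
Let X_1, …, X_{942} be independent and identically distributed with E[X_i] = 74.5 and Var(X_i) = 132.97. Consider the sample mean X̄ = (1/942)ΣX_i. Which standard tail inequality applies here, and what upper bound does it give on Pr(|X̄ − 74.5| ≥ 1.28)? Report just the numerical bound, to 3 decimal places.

With mean and variance of each term known, Chebyshev's inequality bounds the deviation of the sum (or sample mean).
Var(X̄) = Var(X_i)/n = 132.97/942 = 0.14116.
Chebyshev: Pr(|X̄ − 74.5| ≥ 1.28) ≤ Var(X̄)/(1.28)² = 132.97/(942·1.28²) = 0.0862.

0.086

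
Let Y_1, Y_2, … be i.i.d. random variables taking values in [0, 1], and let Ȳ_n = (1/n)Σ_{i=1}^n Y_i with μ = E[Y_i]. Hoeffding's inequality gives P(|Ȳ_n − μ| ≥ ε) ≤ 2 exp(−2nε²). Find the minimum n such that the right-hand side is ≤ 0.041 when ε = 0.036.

Require 2·exp(−2nε²) ≤ 0.041, i.e. 2nε² ≥ ln(2/0.041) = 3.887330.
So n ≥ 3.887330 / (2·0.036²) = 1499.742.
The smallest integer n is 1500.

1500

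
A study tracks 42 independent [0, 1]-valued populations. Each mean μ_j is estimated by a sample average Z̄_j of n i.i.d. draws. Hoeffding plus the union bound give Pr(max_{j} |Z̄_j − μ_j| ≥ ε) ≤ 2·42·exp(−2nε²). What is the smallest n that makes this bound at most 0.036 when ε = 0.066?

891

Need 2·42·exp(−2nε²) ≤ 0.036, i.e. exp(−2nε²) ≤ 0.036/84.
So 2nε² ≥ ln(84/0.036) = 7.755053.
Hence n ≥ 7.755053/(2·0.066²) = 890.158.
The smallest integer n is 891.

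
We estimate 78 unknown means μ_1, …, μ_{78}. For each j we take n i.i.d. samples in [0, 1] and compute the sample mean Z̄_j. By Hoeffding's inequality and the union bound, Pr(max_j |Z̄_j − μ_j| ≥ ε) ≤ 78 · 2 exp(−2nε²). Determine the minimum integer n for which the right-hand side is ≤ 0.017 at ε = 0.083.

663

Need 2·78·exp(−2nε²) ≤ 0.017, i.e. exp(−2nε²) ≤ 0.017/156.
So 2nε² ≥ ln(156/0.017) = 9.124398.
Hence n ≥ 9.124398/(2·0.083²) = 662.244.
The smallest integer n is 663.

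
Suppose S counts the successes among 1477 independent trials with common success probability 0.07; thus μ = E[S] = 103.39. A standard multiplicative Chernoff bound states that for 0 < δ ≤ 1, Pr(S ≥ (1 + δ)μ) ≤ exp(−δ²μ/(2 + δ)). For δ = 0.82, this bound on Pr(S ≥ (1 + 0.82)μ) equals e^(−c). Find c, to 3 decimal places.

c = δ²μ/(2 + δ) = 0.82²·103.39/(2 + 0.82) = 24.6523.

24.652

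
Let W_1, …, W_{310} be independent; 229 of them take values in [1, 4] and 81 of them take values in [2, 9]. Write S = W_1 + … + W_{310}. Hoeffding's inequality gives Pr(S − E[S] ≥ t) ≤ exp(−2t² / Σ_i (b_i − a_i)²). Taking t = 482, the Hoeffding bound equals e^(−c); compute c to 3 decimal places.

77.056

Σ(b_i − a_i)² = 229·3² + 81·7² = 6030.
c = 2t² / 6030 = 2·482² / 6030 = 77.0561.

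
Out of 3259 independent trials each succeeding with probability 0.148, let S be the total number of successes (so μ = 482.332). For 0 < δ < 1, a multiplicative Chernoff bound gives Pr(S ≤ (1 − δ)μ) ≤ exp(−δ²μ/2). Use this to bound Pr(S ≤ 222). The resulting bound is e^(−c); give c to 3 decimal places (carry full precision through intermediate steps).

Write 222 = (1 − δ)μ, so δ = 1 − 222/482.332 = 0.5397361…
Then the exponent is δ²μ/2 = (μ − 222)²/(2μ) = 70.255291.

70.255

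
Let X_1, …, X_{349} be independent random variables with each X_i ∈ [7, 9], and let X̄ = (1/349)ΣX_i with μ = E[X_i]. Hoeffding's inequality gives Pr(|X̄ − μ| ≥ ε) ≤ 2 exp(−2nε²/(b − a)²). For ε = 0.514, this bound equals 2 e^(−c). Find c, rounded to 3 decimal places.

c = 2nε²/(b − a)² = 2·349·0.514² / 2² = 46.1022.

46.102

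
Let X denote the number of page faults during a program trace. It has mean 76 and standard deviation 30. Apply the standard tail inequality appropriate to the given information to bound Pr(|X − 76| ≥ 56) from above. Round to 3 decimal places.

0.287

Mean and variance are known, so Chebyshev's inequality applies.
Chebyshev: Pr(|X − μ| ≥ t) ≤ Var(X)/t².
Var(X) = σ² = 30² = 900.
Bound = 900 / 3136 = 0.2870.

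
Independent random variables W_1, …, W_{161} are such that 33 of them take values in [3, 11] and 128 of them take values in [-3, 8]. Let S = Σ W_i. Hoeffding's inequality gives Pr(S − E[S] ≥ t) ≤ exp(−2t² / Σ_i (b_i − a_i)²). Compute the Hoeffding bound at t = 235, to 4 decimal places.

Σ(b_i − a_i)² = 33·8² + 128·11² = 17600.
Exponent = 2·235² / 17600 = 6.27557.
Bound = exp(−6.27557) = 0.00188.

0.0019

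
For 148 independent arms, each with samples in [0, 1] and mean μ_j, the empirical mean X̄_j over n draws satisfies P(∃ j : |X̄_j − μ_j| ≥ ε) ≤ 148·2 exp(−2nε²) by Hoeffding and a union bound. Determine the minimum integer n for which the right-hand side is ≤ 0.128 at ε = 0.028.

4941

Need 2·148·exp(−2nε²) ≤ 0.128, i.e. exp(−2nε²) ≤ 0.128/296.
So 2nε² ≥ ln(296/0.128) = 7.746084.
Hence n ≥ 7.746084/(2·0.028²) = 4940.105.
The smallest integer n is 4941.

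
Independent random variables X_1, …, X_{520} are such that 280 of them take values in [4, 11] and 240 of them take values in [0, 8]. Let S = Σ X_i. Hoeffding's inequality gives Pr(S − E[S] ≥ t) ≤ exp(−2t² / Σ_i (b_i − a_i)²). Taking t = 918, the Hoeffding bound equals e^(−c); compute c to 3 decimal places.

57.959

Σ(b_i − a_i)² = 280·7² + 240·8² = 29080.
c = 2t² / 29080 = 2·918² / 29080 = 57.9590.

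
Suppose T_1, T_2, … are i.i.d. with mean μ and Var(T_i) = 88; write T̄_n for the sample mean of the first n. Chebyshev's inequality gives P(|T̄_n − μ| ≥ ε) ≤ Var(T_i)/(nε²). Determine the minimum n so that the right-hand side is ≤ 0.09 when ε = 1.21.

668

Require 88/(n·1.21²) ≤ 0.09, i.e. n ≥ 88/(0.09·1.21²) = 667.835.
The smallest integer n is 668.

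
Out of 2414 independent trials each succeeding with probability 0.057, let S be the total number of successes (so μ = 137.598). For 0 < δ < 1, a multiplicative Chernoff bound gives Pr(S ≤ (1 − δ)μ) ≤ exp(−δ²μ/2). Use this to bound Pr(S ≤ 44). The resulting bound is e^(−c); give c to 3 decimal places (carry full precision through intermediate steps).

Write 44 = (1 − δ)μ, so δ = 1 − 44/137.598 = 0.6802279…
Then the exponent is δ²μ/2 = (μ − 44)²/(2μ) = 31.833986.

31.834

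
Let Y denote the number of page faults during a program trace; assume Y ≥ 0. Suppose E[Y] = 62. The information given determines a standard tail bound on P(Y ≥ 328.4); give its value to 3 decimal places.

Only the mean of a non-negative variable is known, so Markov's inequality is the applicable tail bound.
Markov's inequality: for a non-negative random variable, P(Y ≥ a) ≤ E[Y]/a.
Here E[Y] = 62 and a = 328.4, so the bound is 62/328.4 = 0.1888.

0.189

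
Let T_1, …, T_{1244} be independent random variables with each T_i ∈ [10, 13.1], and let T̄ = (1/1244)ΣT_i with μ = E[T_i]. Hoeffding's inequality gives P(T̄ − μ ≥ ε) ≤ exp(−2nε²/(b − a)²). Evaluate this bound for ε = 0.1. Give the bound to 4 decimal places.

0.0751

Exponent: 2nε²/(b − a)² = 2·1244·0.1² / 3.1² = 2.58897.
Bound = exp(−2.58897) = 0.07510.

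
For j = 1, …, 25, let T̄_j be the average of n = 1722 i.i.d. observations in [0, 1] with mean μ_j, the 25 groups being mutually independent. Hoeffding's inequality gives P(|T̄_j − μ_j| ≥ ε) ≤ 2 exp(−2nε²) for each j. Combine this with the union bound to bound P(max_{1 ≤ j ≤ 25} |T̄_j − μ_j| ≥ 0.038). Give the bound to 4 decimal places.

Per-experiment Hoeffding bound: 2·exp(−2·1722·0.038²) = 2·exp(−4.97314) = 0.013843.
Union bound over 25 events: 25·0.013843 = 0.34607.

0.3461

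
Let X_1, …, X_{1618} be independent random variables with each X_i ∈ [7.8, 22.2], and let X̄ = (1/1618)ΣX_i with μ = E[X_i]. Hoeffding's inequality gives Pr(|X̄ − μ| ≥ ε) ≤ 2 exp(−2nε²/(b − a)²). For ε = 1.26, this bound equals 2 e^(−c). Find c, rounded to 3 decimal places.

c = 2nε²/(b − a)² = 2·1618·1.26² / 14.4² = 24.7756.

24.776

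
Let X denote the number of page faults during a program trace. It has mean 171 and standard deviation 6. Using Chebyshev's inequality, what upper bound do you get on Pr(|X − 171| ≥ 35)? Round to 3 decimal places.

0.029

Chebyshev: Pr(|X − μ| ≥ t) ≤ Var(X)/t².
Var(X) = σ² = 6² = 36.
Bound = 36 / 1225 = 0.0294.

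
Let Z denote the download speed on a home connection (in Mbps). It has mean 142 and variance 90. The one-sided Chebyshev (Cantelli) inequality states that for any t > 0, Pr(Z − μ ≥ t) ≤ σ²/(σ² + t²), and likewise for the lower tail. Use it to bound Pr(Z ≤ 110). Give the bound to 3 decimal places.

0.081

Here σ² = 90 and t = 32, so σ² + t² = 1114.
Cantelli's bound: 90/1114 = 0.0808.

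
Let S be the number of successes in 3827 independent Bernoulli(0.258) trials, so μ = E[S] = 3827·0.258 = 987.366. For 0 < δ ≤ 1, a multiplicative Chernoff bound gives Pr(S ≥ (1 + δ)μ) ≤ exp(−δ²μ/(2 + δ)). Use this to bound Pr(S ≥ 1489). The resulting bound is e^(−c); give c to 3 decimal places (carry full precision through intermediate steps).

Write 1489 = (1 + δ)μ, so δ = 1489/987.366 − 1 = 0.5080527…
Then the exponent is δ²μ/(2 + δ) = (1489 − μ)² / (μ·(2 + δ)) = 101.615298.

101.615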